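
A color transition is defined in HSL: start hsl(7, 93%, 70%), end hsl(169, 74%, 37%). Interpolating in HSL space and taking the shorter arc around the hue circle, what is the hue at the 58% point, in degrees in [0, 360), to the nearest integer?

Hue arc: Δh = 169 − 7 = 162° (|Δh| ≤ 180, already the shorter path).
H = 7 + 0.58 × (162) = 100.96 → 101°

101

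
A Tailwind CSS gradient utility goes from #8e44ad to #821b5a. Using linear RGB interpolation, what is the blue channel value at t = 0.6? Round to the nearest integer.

B₁ = 173 (from #8e44ad), B₂ = 90 (from #821b5a).
B = 173 + 0.6 × (90 − 173) = 123.2 → 123

123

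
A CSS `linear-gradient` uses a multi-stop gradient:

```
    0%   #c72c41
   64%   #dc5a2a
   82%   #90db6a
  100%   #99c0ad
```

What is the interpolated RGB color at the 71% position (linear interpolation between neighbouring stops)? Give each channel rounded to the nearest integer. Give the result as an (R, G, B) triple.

71% lies between the 64% and 82% stops, so the local fraction is t = (71 − 64)/(82 − 64) = 7/18 ≈ 0.3889.
#dc5a2a → (220, 90, 42); #90db6a → (144, 219, 106).
R = 220 + 0.3889 × (144 − 220) = 190.444 → 190
G = 90 + 0.3889 × (219 − 90) = 140.168 → 140
B = 42 + 0.3889 × (106 − 42) = 66.89 → 67

(190, 140, 67)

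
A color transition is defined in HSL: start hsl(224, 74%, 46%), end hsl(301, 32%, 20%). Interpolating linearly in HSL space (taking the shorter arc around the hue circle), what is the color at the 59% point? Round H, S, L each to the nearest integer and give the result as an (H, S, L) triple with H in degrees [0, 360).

(269, 49, 31)

Hue arc: Δh = 301 − 224 = 77° (|Δh| ≤ 180, already the shorter path).
H = 224 + 0.59 × (77) = 269.43 → 269°
S = 74 + 0.59 × (32 − 74) = 49.22 → 49%
L = 46 + 0.59 × (20 − 46) = 30.66 → 31%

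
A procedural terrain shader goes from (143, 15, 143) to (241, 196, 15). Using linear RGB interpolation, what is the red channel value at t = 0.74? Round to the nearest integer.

R = 143 + 0.74 × (241 − 143) = 215.52 → 216

216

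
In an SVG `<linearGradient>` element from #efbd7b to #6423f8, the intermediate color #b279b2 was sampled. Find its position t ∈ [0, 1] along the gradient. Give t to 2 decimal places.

Invert the lerp on the G channel (largest span, 154): t = (121 − 189) / (35 − 189) = -68/-154 = 0.44156.
Check on R: (178 − 239)/(100 − 239) = 0.4388 ✓

0.44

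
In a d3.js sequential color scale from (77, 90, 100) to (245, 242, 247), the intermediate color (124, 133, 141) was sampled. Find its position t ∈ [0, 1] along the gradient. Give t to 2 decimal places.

Invert the lerp on the R channel (largest span, 168): t = (124 − 77) / (245 − 77) = 47/168 = 0.27976.
Check on G: (133 − 90)/(242 − 90) = 0.2829 ✓

0.28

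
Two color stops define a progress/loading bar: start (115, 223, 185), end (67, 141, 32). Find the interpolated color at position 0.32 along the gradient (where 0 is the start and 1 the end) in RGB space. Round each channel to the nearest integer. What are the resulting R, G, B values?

R = 115 + 0.32 × (67 − 115) = 115 + 0.32 × -48 = 99.64 → 100
G = 223 + 0.32 × (141 − 223) = 223 + 0.32 × -82 = 196.76 → 197
B = 185 + 0.32 × (32 − 185) = 185 + 0.32 × -153 = 136.04 → 136

(100, 197, 136)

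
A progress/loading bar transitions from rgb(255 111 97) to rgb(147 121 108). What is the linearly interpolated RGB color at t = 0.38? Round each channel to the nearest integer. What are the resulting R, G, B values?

R = 255 + 0.38 × (147 − 255) = 255 + 0.38 × -108 = 213.96 → 214
G = 111 + 0.38 × (121 − 111) = 111 + 0.38 × 10 = 114.8 → 115
B = 97 + 0.38 × (108 − 97) = 97 + 0.38 × 11 = 101.18 → 101

(214, 115, 101)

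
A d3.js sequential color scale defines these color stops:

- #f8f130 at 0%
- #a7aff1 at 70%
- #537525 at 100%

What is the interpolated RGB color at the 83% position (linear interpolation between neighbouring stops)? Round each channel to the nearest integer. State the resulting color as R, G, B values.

(131, 150, 153)

83% lies between the 70% and 100% stops, so the local fraction is t = (83 − 70)/(100 − 70) = 13/30 ≈ 0.4333.
#a7aff1 → (167, 175, 241); #537525 → (83, 117, 37).
R = 167 + 0.4333 × (83 − 167) = 130.603 → 131
G = 175 + 0.4333 × (117 − 175) = 149.869 → 150
B = 241 + 0.4333 × (37 − 241) = 152.607 → 153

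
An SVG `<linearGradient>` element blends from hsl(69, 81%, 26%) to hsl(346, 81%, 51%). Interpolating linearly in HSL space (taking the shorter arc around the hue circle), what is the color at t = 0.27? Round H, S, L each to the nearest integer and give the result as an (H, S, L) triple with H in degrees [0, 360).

(47, 81, 33)

Hue: 346 − 69 = 277°, but |277| > 180 so the shorter arc goes the other way: Δh = 277 − 360 = -83°.
H = 69 + 0.27 × (-83) = 46.59 → 47°
S = 81 + 0.27 × (81 − 81) = 81 → 81%
L = 26 + 0.27 × (51 − 26) = 32.75 → 33%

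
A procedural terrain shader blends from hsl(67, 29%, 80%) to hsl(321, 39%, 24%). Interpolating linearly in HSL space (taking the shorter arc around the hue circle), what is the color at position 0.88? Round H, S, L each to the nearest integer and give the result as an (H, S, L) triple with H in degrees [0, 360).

(334, 38, 31)

Hue: 321 − 67 = 254°, but |254| > 180 so the shorter arc goes the other way: Δh = 254 − 360 = -106°.
H = 67 + 0.88 × (-106) = -26.28 → -26 → -26 mod 360 = 334°
S = 29 + 0.88 × (39 − 29) = 37.8 → 38%
L = 80 + 0.88 × (24 − 80) = 30.72 → 31%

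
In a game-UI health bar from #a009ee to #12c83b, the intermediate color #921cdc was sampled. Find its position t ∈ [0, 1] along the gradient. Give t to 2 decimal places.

Invert the lerp on the G channel (largest span, 191): t = (28 − 9) / (200 − 9) = 19/191 = 0.099476.
Check on R: (146 − 160)/(18 − 160) = 0.09859 ✓

0.10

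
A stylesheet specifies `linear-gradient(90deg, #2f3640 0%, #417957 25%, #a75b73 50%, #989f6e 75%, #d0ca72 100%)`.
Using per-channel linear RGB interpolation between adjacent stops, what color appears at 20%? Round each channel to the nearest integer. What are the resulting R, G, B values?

20% lies between the 0% and 25% stops, so the local fraction is t = (20 − 0)/(25 − 0) = 20/25 ≈ 0.8.
#2f3640 → (47, 54, 64); #417957 → (65, 121, 87).
R = 47 + 0.8 × (65 − 47) = 61.4 → 61
G = 54 + 0.8 × (121 − 54) = 107.6 → 108
B = 64 + 0.8 × (87 − 64) = 82.4 → 82

(61, 108, 82)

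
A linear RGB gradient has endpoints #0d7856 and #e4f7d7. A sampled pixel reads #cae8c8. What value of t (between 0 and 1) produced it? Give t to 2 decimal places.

Invert the lerp on the R channel (largest span, 215): t = (202 − 13) / (228 − 13) = 189/215 = 0.87907.
Check on G: (232 − 120)/(247 − 120) = 0.8819 ✓

0.88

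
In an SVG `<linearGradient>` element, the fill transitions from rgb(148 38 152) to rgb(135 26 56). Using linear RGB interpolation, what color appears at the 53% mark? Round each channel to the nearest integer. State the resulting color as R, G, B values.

53% corresponds to t = 0.53.
R = 148 + 0.53 × (135 − 148) = 148 + 0.53 × -13 = 141.11 → 141
G = 38 + 0.53 × (26 − 38) = 38 + 0.53 × -12 = 31.64 → 32
B = 152 + 0.53 × (56 − 152) = 152 + 0.53 × -96 = 101.12 → 101

(141, 32, 101)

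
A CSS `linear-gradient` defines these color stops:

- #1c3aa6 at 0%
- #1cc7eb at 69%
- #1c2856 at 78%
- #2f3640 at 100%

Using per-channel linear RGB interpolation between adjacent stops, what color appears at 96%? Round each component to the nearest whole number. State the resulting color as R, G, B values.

(44, 51, 68)

96% lies between the 78% and 100% stops, so the local fraction is t = (96 − 78)/(100 − 78) = 18/22 ≈ 0.8182.
#1c2856 → (28, 40, 86); #2f3640 → (47, 54, 64).
R = 28 + 0.8182 × (47 − 28) = 43.546 → 44
G = 40 + 0.8182 × (54 − 40) = 51.455 → 51
B = 86 + 0.8182 × (64 − 86) = 68 → 68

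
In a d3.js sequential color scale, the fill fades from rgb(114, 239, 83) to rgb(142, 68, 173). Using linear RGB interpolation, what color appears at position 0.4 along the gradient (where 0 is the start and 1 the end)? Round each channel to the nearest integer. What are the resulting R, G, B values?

R = 114 + 0.4 × (142 − 114) = 114 + 0.4 × 28 = 125.2 → 125
G = 239 + 0.4 × (68 − 239) = 239 + 0.4 × -171 = 170.6 → 171
B = 83 + 0.4 × (173 − 83) = 83 + 0.4 × 90 = 119 → 119

(125, 171, 119)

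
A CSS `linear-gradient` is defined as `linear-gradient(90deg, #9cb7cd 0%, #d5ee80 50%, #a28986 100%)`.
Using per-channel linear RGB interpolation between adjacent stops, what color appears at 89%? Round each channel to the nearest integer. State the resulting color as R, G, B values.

(173, 159, 133)

89% lies between the 50% and 100% stops, so the local fraction is t = (89 − 50)/(100 − 50) = 39/50 ≈ 0.78.
#d5ee80 → (213, 238, 128); #a28986 → (162, 137, 134).
R = 213 + 0.78 × (162 − 213) = 173.22 → 173
G = 238 + 0.78 × (137 − 238) = 159.22 → 159
B = 128 + 0.78 × (134 − 128) = 132.68 → 133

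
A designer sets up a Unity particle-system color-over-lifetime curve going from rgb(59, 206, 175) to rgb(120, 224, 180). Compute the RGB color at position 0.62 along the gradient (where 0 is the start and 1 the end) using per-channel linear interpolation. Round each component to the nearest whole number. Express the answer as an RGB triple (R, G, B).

(97, 217, 178)

R = 59 + 0.62 × (120 − 59) = 59 + 0.62 × 61 = 96.82 → 97
G = 206 + 0.62 × (224 − 206) = 206 + 0.62 × 18 = 217.16 → 217
B = 175 + 0.62 × (180 − 175) = 175 + 0.62 × 5 = 178.1 → 178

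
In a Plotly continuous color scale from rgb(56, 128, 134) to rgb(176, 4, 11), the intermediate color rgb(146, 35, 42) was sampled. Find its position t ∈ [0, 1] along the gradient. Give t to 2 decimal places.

Invert the lerp on the G channel (largest span, 124): t = (35 − 128) / (4 − 128) = -93/-124 = 0.75.
Check on R: (146 − 56)/(176 − 56) = 0.75 ✓

0.75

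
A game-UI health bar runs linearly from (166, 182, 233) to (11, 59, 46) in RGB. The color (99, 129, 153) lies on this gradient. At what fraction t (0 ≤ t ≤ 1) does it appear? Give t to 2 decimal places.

Invert the lerp on the B channel (largest span, 187): t = (153 − 233) / (46 − 233) = -80/-187 = 0.42781.
Check on R: (99 − 166)/(11 − 166) = 0.4323 ✓

0.43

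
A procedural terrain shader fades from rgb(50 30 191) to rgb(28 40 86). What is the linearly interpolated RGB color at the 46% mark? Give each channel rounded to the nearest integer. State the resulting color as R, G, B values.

(40, 35, 143)

46% corresponds to t = 0.46.
R = 50 + 0.46 × (28 − 50) = 50 + 0.46 × -22 = 39.88 → 40
G = 30 + 0.46 × (40 − 30) = 30 + 0.46 × 10 = 34.6 → 35
B = 191 + 0.46 × (86 − 191) = 191 + 0.46 × -105 = 142.7 → 143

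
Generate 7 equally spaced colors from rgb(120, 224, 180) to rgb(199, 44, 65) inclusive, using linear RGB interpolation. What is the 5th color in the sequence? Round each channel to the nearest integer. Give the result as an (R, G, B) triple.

With 7 swatches and endpoints inclusive, swatch 5 sits at t = (5 − 1)/(7 − 1) = 4/6 ≈ 0.6667.
R = 120 + 0.6667 × (199 − 120) = 172.669 → 173
G = 224 + 0.6667 × (44 − 224) = 103.994 → 104
B = 180 + 0.6667 × (65 − 180) = 103.33 → 103

(173, 104, 103)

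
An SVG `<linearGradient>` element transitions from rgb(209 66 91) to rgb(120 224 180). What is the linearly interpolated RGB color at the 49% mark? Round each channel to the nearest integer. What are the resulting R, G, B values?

49% corresponds to t = 0.49.
R = 209 + 0.49 × (120 − 209) = 209 + 0.49 × -89 = 165.39 → 165
G = 66 + 0.49 × (224 − 66) = 66 + 0.49 × 158 = 143.42 → 143
B = 91 + 0.49 × (180 − 91) = 91 + 0.49 × 89 = 134.61 → 135

(165, 143, 135)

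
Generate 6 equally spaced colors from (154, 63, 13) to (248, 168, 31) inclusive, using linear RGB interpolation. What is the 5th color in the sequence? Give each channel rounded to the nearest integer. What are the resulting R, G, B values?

With 6 swatches and endpoints inclusive, swatch 5 sits at t = (5 − 1)/(6 − 1) = 4/5 ≈ 0.8.
R = 154 + 0.8 × (248 − 154) = 229.2 → 229
G = 63 + 0.8 × (168 − 63) = 147 → 147
B = 13 + 0.8 × (31 − 13) = 27.4 → 27

(229, 147, 27)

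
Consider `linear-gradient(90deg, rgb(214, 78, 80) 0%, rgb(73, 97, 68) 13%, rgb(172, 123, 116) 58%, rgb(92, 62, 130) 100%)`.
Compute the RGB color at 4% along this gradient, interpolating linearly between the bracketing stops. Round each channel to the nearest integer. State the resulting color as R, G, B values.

(171, 84, 76)

4% lies between the 0% and 13% stops, so the local fraction is t = (4 − 0)/(13 − 0) = 4/13 ≈ 0.3077.
R = 214 + 0.3077 × (73 − 214) = 170.614 → 171
G = 78 + 0.3077 × (97 − 78) = 83.846 → 84
B = 80 + 0.3077 × (68 − 80) = 76.308 → 76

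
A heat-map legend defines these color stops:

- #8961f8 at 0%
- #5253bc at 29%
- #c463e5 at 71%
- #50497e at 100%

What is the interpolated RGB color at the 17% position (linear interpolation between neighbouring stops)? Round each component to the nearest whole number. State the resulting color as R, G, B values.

17% lies between the 0% and 29% stops, so the local fraction is t = (17 − 0)/(29 − 0) = 17/29 ≈ 0.5862.
#8961f8 → (137, 97, 248); #5253bc → (82, 83, 188).
R = 137 + 0.5862 × (82 − 137) = 104.759 → 105
G = 97 + 0.5862 × (83 − 97) = 88.793 → 89
B = 248 + 0.5862 × (188 − 248) = 212.828 → 213

(105, 89, 213)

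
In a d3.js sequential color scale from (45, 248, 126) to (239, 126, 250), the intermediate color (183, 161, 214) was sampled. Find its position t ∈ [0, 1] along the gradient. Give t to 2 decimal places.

Invert the lerp on the R channel (largest span, 194): t = (183 − 45) / (239 − 45) = 138/194 = 0.71134.
Check on G: (161 − 248)/(126 − 248) = 0.7131 ✓

0.71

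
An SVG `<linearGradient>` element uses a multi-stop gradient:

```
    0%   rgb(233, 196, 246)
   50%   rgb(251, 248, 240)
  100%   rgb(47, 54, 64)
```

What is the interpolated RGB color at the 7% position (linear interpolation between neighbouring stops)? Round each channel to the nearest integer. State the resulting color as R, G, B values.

7% lies between the 0% and 50% stops, so the local fraction is t = (7 − 0)/(50 − 0) = 7/50 ≈ 0.14.
R = 233 + 0.14 × (251 − 233) = 235.52 → 236
G = 196 + 0.14 × (248 − 196) = 203.28 → 203
B = 246 + 0.14 × (240 − 246) = 245.16 → 245

(236, 203, 245)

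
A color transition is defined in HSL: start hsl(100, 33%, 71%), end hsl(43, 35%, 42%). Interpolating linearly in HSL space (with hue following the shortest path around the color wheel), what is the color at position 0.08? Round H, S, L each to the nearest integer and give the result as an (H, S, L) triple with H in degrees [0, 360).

Hue arc: Δh = 43 − 100 = -57° (|Δh| ≤ 180, already the shorter path).
H = 100 + 0.08 × (-57) = 95.44 → 95°
S = 33 + 0.08 × (35 − 33) = 33.16 → 33%
L = 71 + 0.08 × (42 − 71) = 68.68 → 69%

(95, 33, 69)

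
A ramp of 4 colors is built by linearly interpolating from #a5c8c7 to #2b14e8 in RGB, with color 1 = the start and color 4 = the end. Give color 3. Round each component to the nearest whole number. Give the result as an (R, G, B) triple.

(84, 80, 221)

With 4 swatches and endpoints inclusive, swatch 3 sits at t = (3 − 1)/(4 − 1) = 2/3 ≈ 0.6667.
#a5c8c7 → (165, 200, 199); #2b14e8 → (43, 20, 232).
R = 165 + 0.6667 × (43 − 165) = 83.663 → 84
G = 200 + 0.6667 × (20 − 200) = 79.994 → 80
B = 199 + 0.6667 × (232 − 199) = 221.001 → 221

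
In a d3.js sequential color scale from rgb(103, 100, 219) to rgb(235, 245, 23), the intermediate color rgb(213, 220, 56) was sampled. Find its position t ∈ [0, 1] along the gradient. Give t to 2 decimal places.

Invert the lerp on the B channel (largest span, 196): t = (56 − 219) / (23 − 219) = -163/-196 = 0.83163.
Check on R: (213 − 103)/(235 − 103) = 0.8333 ✓

0.83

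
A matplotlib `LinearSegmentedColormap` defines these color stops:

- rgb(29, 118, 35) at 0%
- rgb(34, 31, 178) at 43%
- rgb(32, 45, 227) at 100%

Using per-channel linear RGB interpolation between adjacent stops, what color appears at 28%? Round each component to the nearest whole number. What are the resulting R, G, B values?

28% lies between the 0% and 43% stops, so the local fraction is t = (28 − 0)/(43 − 0) = 28/43 ≈ 0.6512.
R = 29 + 0.6512 × (34 − 29) = 32.256 → 32
G = 118 + 0.6512 × (31 − 118) = 61.346 → 61
B = 35 + 0.6512 × (178 − 35) = 128.122 → 128

(32, 61, 128)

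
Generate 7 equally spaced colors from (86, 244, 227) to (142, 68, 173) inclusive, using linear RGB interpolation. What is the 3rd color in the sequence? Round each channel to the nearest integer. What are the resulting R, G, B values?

With 7 swatches and endpoints inclusive, swatch 3 sits at t = (3 − 1)/(7 − 1) = 2/6 ≈ 0.3333.
R = 86 + 0.3333 × (142 − 86) = 104.665 → 105
G = 244 + 0.3333 × (68 − 244) = 185.339 → 185
B = 227 + 0.3333 × (173 − 227) = 209.002 → 209

(105, 185, 209)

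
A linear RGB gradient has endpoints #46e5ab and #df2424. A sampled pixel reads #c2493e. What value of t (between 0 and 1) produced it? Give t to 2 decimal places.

Invert the lerp on the G channel (largest span, 193): t = (73 − 229) / (36 − 229) = -156/-193 = 0.80829.
Check on R: (194 − 70)/(223 − 70) = 0.8105 ✓

0.81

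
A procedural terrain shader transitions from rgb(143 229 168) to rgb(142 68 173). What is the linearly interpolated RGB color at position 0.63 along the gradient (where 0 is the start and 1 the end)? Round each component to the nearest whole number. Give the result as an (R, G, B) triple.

(142, 128, 171)

R = 143 + 0.63 × (142 − 143) = 143 + 0.63 × -1 = 142.37 → 142
G = 229 + 0.63 × (68 − 229) = 229 + 0.63 × -161 = 127.57 → 128
B = 168 + 0.63 × (173 − 168) = 168 + 0.63 × 5 = 171.15 → 171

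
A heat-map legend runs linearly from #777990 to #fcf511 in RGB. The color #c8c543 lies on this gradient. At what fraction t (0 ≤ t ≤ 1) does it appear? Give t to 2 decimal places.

Invert the lerp on the R channel (largest span, 133): t = (200 − 119) / (252 − 119) = 81/133 = 0.60902.
Check on G: (197 − 121)/(245 − 121) = 0.6129 ✓

0.61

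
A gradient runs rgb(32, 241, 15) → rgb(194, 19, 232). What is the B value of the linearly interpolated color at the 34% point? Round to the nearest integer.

B = 15 + 0.34 × (232 − 15) = 88.78 → 89

89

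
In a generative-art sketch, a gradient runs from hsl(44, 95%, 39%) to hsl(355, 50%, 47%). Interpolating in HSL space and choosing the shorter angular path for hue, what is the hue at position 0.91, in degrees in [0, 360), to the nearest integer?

359

Hue: 355 − 44 = 311°, but |311| > 180 so the shorter arc goes the other way: Δh = 311 − 360 = -49°.
H = 44 + 0.91 × (-49) = -0.59 → -1 → -1 mod 360 = 359°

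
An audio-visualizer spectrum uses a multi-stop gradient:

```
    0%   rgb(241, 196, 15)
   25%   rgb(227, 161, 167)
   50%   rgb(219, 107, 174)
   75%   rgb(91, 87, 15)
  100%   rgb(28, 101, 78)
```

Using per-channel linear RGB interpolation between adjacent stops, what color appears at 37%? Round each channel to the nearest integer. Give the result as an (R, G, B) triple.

37% lies between the 25% and 50% stops, so the local fraction is t = (37 − 25)/(50 − 25) = 12/25 ≈ 0.48.
R = 227 + 0.48 × (219 − 227) = 223.16 → 223
G = 161 + 0.48 × (107 − 161) = 135.08 → 135
B = 167 + 0.48 × (174 − 167) = 170.36 → 170

(223, 135, 170)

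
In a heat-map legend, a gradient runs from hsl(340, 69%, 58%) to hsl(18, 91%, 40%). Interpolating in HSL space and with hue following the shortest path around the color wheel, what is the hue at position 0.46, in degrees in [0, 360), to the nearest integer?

357

Hue: 18 − 340 = -322°, but |-322| > 180 so the shorter arc goes the other way: Δh = -322 + 360 = 38°.
H = 340 + 0.46 × (38) = 357.48 → 357°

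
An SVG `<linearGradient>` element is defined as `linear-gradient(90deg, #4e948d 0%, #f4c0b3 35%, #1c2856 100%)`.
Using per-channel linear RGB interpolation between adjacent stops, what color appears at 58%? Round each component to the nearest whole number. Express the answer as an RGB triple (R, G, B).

58% lies between the 35% and 100% stops, so the local fraction is t = (58 − 35)/(100 − 35) = 23/65 ≈ 0.3538.
#f4c0b3 → (244, 192, 179); #1c2856 → (28, 40, 86).
R = 244 + 0.3538 × (28 − 244) = 167.579 → 168
G = 192 + 0.3538 × (40 − 192) = 138.222 → 138
B = 179 + 0.3538 × (86 − 179) = 146.097 → 146

(168, 138, 146)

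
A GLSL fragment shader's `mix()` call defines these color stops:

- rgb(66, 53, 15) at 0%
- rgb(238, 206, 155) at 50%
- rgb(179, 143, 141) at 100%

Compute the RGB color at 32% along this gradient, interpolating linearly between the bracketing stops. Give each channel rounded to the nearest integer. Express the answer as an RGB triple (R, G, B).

(176, 151, 105)

32% lies between the 0% and 50% stops, so the local fraction is t = (32 − 0)/(50 − 0) = 32/50 ≈ 0.64.
R = 66 + 0.64 × (238 − 66) = 176.08 → 176
G = 53 + 0.64 × (206 − 53) = 150.92 → 151
B = 15 + 0.64 × (155 − 15) = 104.6 → 105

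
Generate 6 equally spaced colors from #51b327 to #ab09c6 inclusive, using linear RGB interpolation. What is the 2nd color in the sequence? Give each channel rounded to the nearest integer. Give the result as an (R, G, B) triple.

(99, 145, 71)

With 6 swatches and endpoints inclusive, swatch 2 sits at t = (2 − 1)/(6 − 1) = 1/5 ≈ 0.2.
#51b327 → (81, 179, 39); #ab09c6 → (171, 9, 198).
R = 81 + 0.2 × (171 − 81) = 99 → 99
G = 179 + 0.2 × (9 − 179) = 145 → 145
B = 39 + 0.2 × (198 − 39) = 70.8 → 71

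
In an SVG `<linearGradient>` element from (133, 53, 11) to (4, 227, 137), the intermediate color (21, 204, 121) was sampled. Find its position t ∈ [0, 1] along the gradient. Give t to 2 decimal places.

Invert the lerp on the G channel (largest span, 174): t = (204 − 53) / (227 − 53) = 151/174 = 0.86782.
Check on R: (21 − 133)/(4 − 133) = 0.8682 ✓

0.87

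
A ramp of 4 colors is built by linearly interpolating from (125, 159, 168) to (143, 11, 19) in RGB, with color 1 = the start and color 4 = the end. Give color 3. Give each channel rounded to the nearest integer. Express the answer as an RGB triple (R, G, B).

(137, 60, 69)

With 4 swatches and endpoints inclusive, swatch 3 sits at t = (3 − 1)/(4 − 1) = 2/3 ≈ 0.6667.
R = 125 + 0.6667 × (143 − 125) = 137.001 → 137
G = 159 + 0.6667 × (11 − 159) = 60.328 → 60
B = 168 + 0.6667 × (19 − 168) = 68.662 → 69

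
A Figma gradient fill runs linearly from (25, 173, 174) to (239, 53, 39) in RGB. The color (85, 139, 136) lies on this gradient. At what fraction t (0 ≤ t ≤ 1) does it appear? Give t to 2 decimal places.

0.28

Invert the lerp on the R channel (largest span, 214): t = (85 − 25) / (239 − 25) = 60/214 = 0.28037.
Check on G: (139 − 173)/(53 − 173) = 0.2833 ✓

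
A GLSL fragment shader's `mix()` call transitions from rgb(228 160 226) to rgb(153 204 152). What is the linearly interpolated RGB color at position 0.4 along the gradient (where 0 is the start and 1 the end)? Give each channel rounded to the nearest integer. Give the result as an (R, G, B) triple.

(198, 178, 196)

R = 228 + 0.4 × (153 − 228) = 228 + 0.4 × -75 = 198 → 198
G = 160 + 0.4 × (204 − 160) = 160 + 0.4 × 44 = 177.6 → 178
B = 226 + 0.4 × (152 − 226) = 226 + 0.4 × -74 = 196.4 → 196
So the blended color is (198, 178, 196), about #c6b2c4.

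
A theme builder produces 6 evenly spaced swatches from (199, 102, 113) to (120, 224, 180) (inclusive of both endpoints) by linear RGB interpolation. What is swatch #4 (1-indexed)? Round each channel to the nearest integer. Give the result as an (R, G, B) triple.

(152, 175, 153)

With 6 swatches and endpoints inclusive, swatch 4 sits at t = (4 − 1)/(6 − 1) = 3/5 ≈ 0.6.
R = 199 + 0.6 × (120 − 199) = 151.6 → 152
G = 102 + 0.6 × (224 − 102) = 175.2 → 175
B = 113 + 0.6 × (180 − 113) = 153.2 → 153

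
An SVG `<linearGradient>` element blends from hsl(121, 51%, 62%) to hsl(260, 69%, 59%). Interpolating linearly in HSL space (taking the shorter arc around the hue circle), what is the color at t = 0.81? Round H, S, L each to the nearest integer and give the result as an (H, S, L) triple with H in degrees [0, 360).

(234, 66, 60)

Hue arc: Δh = 260 − 121 = 139° (|Δh| ≤ 180, already the shorter path).
H = 121 + 0.81 × (139) = 233.59 → 234°
S = 51 + 0.81 × (69 − 51) = 65.58 → 66%
L = 62 + 0.81 × (59 − 62) = 59.57 → 60%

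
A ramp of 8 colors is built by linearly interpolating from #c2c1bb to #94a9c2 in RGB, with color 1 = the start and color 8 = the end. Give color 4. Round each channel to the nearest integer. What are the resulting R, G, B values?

With 8 swatches and endpoints inclusive, swatch 4 sits at t = (4 − 1)/(8 − 1) = 3/7 ≈ 0.4286.
#c2c1bb → (194, 193, 187); #94a9c2 → (148, 169, 194).
R = 194 + 0.4286 × (148 − 194) = 174.284 → 174
G = 193 + 0.4286 × (169 − 193) = 182.714 → 183
B = 187 + 0.4286 × (194 − 187) = 190 → 190

(174, 183, 190)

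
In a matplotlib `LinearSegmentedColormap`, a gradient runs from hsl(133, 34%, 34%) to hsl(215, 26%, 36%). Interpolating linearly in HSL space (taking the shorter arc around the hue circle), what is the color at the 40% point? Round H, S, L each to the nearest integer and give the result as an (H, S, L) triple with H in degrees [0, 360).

(166, 31, 35)

Hue arc: Δh = 215 − 133 = 82° (|Δh| ≤ 180, already the shorter path).
H = 133 + 0.4 × (82) = 165.8 → 166°
S = 34 + 0.4 × (26 − 34) = 30.8 → 31%
L = 34 + 0.4 × (36 − 34) = 34.8 → 35%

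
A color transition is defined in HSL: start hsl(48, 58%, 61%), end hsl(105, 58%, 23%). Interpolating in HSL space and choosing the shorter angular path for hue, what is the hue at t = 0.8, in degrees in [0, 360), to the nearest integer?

94

Hue arc: Δh = 105 − 48 = 57° (|Δh| ≤ 180, already the shorter path).
H = 48 + 0.8 × (57) = 93.6 → 94°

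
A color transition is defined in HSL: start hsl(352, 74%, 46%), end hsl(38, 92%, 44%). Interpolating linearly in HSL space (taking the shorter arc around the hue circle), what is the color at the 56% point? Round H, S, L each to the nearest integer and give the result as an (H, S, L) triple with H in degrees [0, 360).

Hue: 38 − 352 = -314°, but |-314| > 180 so the shorter arc goes the other way: Δh = -314 + 360 = 46°.
H = 352 + 0.56 × (46) = 377.76 → 378 → 378 mod 360 = 18°
S = 74 + 0.56 × (92 − 74) = 84.08 → 84%
L = 46 + 0.56 × (44 − 46) = 44.88 → 45%

(18, 84, 45)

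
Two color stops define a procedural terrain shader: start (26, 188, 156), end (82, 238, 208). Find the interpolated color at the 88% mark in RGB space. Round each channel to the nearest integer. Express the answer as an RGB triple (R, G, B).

88% corresponds to t = 0.88.
R = 26 + 0.88 × (82 − 26) = 26 + 0.88 × 56 = 75.28 → 75
G = 188 + 0.88 × (238 − 188) = 188 + 0.88 × 50 = 232 → 232
B = 156 + 0.88 × (208 − 156) = 156 + 0.88 × 52 = 201.76 → 202

(75, 232, 202)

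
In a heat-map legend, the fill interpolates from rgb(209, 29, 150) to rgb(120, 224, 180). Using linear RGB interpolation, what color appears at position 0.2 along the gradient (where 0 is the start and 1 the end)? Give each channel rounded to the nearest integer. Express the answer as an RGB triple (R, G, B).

R = 209 + 0.2 × (120 − 209) = 209 + 0.2 × -89 = 191.2 → 191
G = 29 + 0.2 × (224 − 29) = 29 + 0.2 × 195 = 68 → 68
B = 150 + 0.2 × (180 − 150) = 150 + 0.2 × 30 = 156 → 156
So the blended color is (191, 68, 156), about #bf449c.

(191, 68, 156)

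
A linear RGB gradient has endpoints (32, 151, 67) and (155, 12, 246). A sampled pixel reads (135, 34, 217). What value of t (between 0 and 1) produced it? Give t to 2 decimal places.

Invert the lerp on the B channel (largest span, 179): t = (217 − 67) / (246 − 67) = 150/179 = 0.83799.
Check on R: (135 − 32)/(155 − 32) = 0.8374 ✓

0.84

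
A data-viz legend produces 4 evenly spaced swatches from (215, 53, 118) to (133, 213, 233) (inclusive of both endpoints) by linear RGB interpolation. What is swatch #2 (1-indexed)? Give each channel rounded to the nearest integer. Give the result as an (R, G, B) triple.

(188, 106, 156)

With 4 swatches and endpoints inclusive, swatch 2 sits at t = (2 − 1)/(4 − 1) = 1/3 ≈ 0.3333.
R = 215 + 0.3333 × (133 − 215) = 187.669 → 188
G = 53 + 0.3333 × (213 − 53) = 106.328 → 106
B = 118 + 0.3333 × (233 − 118) = 156.329 → 156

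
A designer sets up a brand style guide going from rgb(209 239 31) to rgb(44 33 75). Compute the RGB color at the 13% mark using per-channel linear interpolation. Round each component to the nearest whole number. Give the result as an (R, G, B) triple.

(188, 212, 37)

13% corresponds to t = 0.13.
R = 209 + 0.13 × (44 − 209) = 209 + 0.13 × -165 = 187.55 → 188
G = 239 + 0.13 × (33 − 239) = 239 + 0.13 × -206 = 212.22 → 212
B = 31 + 0.13 × (75 − 31) = 31 + 0.13 × 44 = 36.72 → 37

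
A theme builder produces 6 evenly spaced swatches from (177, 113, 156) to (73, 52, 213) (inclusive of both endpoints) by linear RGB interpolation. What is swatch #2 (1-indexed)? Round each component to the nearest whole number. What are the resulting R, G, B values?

With 6 swatches and endpoints inclusive, swatch 2 sits at t = (2 − 1)/(6 − 1) = 1/5 ≈ 0.2.
R = 177 + 0.2 × (73 − 177) = 156.2 → 156
G = 113 + 0.2 × (52 − 113) = 100.8 → 101
B = 156 + 0.2 × (213 − 156) = 167.4 → 167

(156, 101, 167)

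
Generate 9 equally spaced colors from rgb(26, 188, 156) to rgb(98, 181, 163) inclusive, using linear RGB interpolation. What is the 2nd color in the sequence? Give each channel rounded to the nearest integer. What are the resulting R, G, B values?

With 9 swatches and endpoints inclusive, swatch 2 sits at t = (2 − 1)/(9 − 1) = 1/8 ≈ 0.125.
R = 26 + 0.125 × (98 − 26) = 35 → 35
G = 188 + 0.125 × (181 − 188) = 187.125 → 187
B = 156 + 0.125 × (163 − 156) = 156.875 → 157

(35, 187, 157)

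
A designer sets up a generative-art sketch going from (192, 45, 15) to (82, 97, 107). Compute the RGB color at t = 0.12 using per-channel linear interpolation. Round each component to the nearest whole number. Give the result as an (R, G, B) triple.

R = 192 + 0.12 × (82 − 192) = 192 + 0.12 × -110 = 178.8 → 179
G = 45 + 0.12 × (97 − 45) = 45 + 0.12 × 52 = 51.24 → 51
B = 15 + 0.12 × (107 − 15) = 15 + 0.12 × 92 = 26.04 → 26

(179, 51, 26)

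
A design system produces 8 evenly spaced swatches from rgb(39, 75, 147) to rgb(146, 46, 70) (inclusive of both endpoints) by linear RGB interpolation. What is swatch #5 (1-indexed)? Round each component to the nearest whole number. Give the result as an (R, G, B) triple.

With 8 swatches and endpoints inclusive, swatch 5 sits at t = (5 − 1)/(8 − 1) = 4/7 ≈ 0.5714.
R = 39 + 0.5714 × (146 − 39) = 100.14 → 100
G = 75 + 0.5714 × (46 − 75) = 58.429 → 58
B = 147 + 0.5714 × (70 − 147) = 103.002 → 103

(100, 58, 103)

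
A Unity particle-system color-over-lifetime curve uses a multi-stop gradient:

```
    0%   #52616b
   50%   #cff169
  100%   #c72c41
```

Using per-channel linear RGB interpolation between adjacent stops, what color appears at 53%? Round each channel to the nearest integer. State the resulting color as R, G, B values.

53% lies between the 50% and 100% stops, so the local fraction is t = (53 − 50)/(100 − 50) = 3/50 ≈ 0.06.
#cff169 → (207, 241, 105); #c72c41 → (199, 44, 65).
R = 207 + 0.06 × (199 − 207) = 206.52 → 207
G = 241 + 0.06 × (44 − 241) = 229.18 → 229
B = 105 + 0.06 × (65 − 105) = 102.6 → 103

(207, 229, 103)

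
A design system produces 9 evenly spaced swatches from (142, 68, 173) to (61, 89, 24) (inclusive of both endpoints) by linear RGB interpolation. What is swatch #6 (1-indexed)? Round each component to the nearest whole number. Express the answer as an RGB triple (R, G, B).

With 9 swatches and endpoints inclusive, swatch 6 sits at t = (6 − 1)/(9 − 1) = 5/8 ≈ 0.625.
R = 142 + 0.625 × (61 − 142) = 91.375 → 91
G = 68 + 0.625 × (89 − 68) = 81.125 → 81
B = 173 + 0.625 × (24 − 173) = 79.875 → 80

(91, 81, 80)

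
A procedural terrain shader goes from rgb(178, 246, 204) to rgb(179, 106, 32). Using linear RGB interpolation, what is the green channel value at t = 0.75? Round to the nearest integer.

141

G = 246 + 0.75 × (106 − 246) = 141 → 141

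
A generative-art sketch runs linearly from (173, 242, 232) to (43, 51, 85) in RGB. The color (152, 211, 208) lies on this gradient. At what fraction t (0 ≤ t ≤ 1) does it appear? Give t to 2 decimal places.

Invert the lerp on the G channel (largest span, 191): t = (211 − 242) / (51 − 242) = -31/-191 = 0.1623.
Check on R: (152 − 173)/(43 − 173) = 0.1615 ✓

0.16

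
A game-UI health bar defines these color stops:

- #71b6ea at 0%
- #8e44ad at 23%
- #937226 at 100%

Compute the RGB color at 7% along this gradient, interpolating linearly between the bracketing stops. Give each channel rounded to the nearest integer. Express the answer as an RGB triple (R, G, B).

(122, 147, 215)

7% lies between the 0% and 23% stops, so the local fraction is t = (7 − 0)/(23 − 0) = 7/23 ≈ 0.3043.
#71b6ea → (113, 182, 234); #8e44ad → (142, 68, 173).
R = 113 + 0.3043 × (142 − 113) = 121.825 → 122
G = 182 + 0.3043 × (68 − 182) = 147.31 → 147
B = 234 + 0.3043 × (173 − 234) = 215.438 → 215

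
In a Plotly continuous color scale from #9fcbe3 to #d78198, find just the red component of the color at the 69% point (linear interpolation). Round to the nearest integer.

198

R₁ = 159 (from #9fcbe3), R₂ = 215 (from #d78198).
R = 159 + 0.69 × (215 − 159) = 197.64 → 198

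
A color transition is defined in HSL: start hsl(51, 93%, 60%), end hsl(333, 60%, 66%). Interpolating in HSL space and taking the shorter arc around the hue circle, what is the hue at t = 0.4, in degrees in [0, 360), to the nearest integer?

Hue: 333 − 51 = 282°, but |282| > 180 so the shorter arc goes the other way: Δh = 282 − 360 = -78°.
H = 51 + 0.4 × (-78) = 19.8 → 20°

20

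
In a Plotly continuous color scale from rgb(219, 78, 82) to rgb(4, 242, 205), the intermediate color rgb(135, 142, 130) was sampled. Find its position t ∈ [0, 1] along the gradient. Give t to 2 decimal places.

Invert the lerp on the R channel (largest span, 215): t = (135 − 219) / (4 − 219) = -84/-215 = 0.3907.
Check on G: (142 − 78)/(242 − 78) = 0.3902 ✓

0.39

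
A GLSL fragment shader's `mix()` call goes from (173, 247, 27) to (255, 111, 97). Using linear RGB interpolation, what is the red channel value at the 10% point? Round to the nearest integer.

R = 173 + 0.1 × (255 − 173) = 181.2 → 181

181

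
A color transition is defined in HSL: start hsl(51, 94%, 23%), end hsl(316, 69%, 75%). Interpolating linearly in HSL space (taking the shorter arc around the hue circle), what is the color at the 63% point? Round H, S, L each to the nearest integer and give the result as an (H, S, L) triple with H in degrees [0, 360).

Hue: 316 − 51 = 265°, but |265| > 180 so the shorter arc goes the other way: Δh = 265 − 360 = -95°.
H = 51 + 0.63 × (-95) = -8.85 → -9 → -9 mod 360 = 351°
S = 94 + 0.63 × (69 − 94) = 78.25 → 78%
L = 23 + 0.63 × (75 − 23) = 55.76 → 56%

(351, 78, 56)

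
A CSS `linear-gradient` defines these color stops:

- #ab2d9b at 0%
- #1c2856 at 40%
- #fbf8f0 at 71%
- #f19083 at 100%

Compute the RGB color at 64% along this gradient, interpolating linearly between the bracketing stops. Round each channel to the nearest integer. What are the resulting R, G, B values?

64% lies between the 40% and 71% stops, so the local fraction is t = (64 − 40)/(71 − 40) = 24/31 ≈ 0.7742.
#1c2856 → (28, 40, 86); #fbf8f0 → (251, 248, 240).
R = 28 + 0.7742 × (251 − 28) = 200.647 → 201
G = 40 + 0.7742 × (248 − 40) = 201.034 → 201
B = 86 + 0.7742 × (240 − 86) = 205.227 → 205

(201, 201, 205)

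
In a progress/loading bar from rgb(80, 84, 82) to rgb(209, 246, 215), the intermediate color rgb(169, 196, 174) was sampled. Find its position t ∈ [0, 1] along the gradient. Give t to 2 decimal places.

0.69

Invert the lerp on the G channel (largest span, 162): t = (196 − 84) / (246 − 84) = 112/162 = 0.69136.
Check on R: (169 − 80)/(209 − 80) = 0.6899 ✓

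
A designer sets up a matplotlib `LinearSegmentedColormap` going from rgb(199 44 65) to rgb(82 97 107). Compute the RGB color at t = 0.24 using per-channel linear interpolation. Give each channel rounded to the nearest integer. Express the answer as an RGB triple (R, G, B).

R = 199 + 0.24 × (82 − 199) = 199 + 0.24 × -117 = 170.92 → 171
G = 44 + 0.24 × (97 − 44) = 44 + 0.24 × 53 = 56.72 → 57
B = 65 + 0.24 × (107 − 65) = 65 + 0.24 × 42 = 75.08 → 75

(171, 57, 75)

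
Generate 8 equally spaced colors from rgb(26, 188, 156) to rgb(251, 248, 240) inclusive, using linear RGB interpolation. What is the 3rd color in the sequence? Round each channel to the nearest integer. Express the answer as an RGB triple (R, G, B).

(90, 205, 180)

With 8 swatches and endpoints inclusive, swatch 3 sits at t = (3 − 1)/(8 − 1) = 2/7 ≈ 0.2857.
R = 26 + 0.2857 × (251 − 26) = 90.282 → 90
G = 188 + 0.2857 × (248 − 188) = 205.142 → 205
B = 156 + 0.2857 × (240 − 156) = 179.999 → 180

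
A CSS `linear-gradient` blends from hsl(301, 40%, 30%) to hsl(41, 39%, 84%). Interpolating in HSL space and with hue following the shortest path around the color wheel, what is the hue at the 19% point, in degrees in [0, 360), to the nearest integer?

320

Hue: 41 − 301 = -260°, but |-260| > 180 so the shorter arc goes the other way: Δh = -260 + 360 = 100°.
H = 301 + 0.19 × (100) = 320 → 320°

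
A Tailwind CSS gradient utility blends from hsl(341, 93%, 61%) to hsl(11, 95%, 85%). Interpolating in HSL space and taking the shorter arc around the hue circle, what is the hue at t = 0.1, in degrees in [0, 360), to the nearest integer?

344

Hue: 11 − 341 = -330°, but |-330| > 180 so the shorter arc goes the other way: Δh = -330 + 360 = 30°.
H = 341 + 0.1 × (30) = 344 → 344°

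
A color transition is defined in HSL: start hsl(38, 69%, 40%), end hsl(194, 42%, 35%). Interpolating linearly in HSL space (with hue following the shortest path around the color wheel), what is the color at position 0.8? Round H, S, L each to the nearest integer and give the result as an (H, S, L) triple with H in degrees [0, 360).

(163, 47, 36)

Hue arc: Δh = 194 − 38 = 156° (|Δh| ≤ 180, already the shorter path).
H = 38 + 0.8 × (156) = 162.8 → 163°
S = 69 + 0.8 × (42 − 69) = 47.4 → 47%
L = 40 + 0.8 × (35 − 40) = 36 → 36%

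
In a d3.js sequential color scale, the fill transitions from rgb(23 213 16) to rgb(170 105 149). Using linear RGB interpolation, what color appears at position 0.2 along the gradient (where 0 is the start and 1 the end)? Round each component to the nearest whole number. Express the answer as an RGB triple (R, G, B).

R = 23 + 0.2 × (170 − 23) = 23 + 0.2 × 147 = 52.4 → 52
G = 213 + 0.2 × (105 − 213) = 213 + 0.2 × -108 = 191.4 → 191
B = 16 + 0.2 × (149 − 16) = 16 + 0.2 × 133 = 42.6 → 43

(52, 191, 43)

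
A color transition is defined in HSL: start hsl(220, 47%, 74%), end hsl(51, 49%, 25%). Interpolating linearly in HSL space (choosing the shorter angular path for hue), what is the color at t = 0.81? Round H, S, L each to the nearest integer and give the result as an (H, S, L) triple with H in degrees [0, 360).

(83, 49, 34)

Hue arc: Δh = 51 − 220 = -169° (|Δh| ≤ 180, already the shorter path).
H = 220 + 0.81 × (-169) = 83.11 → 83°
S = 47 + 0.81 × (49 − 47) = 48.62 → 49%
L = 74 + 0.81 × (25 − 74) = 34.31 → 34%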